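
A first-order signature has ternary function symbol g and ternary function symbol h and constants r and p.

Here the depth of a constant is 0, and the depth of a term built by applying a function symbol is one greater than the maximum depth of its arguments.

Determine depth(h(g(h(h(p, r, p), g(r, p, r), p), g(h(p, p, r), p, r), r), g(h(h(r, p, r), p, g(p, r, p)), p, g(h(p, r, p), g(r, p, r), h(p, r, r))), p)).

4

depth(h(p, r, p)) = 1 + max(0, 0, 0) = 1
depth(g(r, p, r)) = 1 + max(0, 0, 0) = 1
depth(h(h(p, r, p), g(r, p, r), p)) = 1 + max(1, 1, 0) = 2
depth(h(p, p, r)) = 1 + max(0, 0, 0) = 1
depth(g(h(p, p, r), p, r)) = 1 + max(1, 0, 0) = 2
depth(g(h(h(p, r, p), g(r, p, r), p), g(h(p, p, r), p, r), r)) = 1 + max(2, 2, 0) = 3
depth(h(r, p, r)) = 1 + max(0, 0, 0) = 1
depth(g(p, r, p)) = 1 + max(0, 0, 0) = 1
depth(h(h(r, p, r), p, g(p, r, p))) = 1 + max(1, 0, 1) = 2
depth(h(p, r, r)) = 1 + max(0, 0, 0) = 1
depth(g(h(p, r, p), g(r, p, r), h(p, r, r))) = 1 + max(1, 1, 1) = 2
depth(g(h(h(r, p, r), p, g(p, r, p)), p, g(h(p, r, p), g(r, p, r), h(p, r, r)))) = 1 + max(2, 0, 2) = 3
depth(h(g(h(h(p, r, p), g(r, p, r), p), g(h(p, p, r), p, r), r), g(h(h(r, p, r), p, g(p, r, p)), p, g(h(p, r, p), g(r, p, r), h(p, r, r))), p)) = 1 + max(3, 3, 0) = 4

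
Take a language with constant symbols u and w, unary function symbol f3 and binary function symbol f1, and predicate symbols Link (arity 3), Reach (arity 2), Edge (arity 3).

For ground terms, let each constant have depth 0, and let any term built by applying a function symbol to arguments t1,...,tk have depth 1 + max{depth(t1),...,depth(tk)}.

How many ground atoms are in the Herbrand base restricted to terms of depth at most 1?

1088

First count ground terms of depth ≤ 1.
Let N_k count ground terms of depth at most k. Each non-constant term of depth ≤ k is some function symbol applied to depth-≤(k−1) arguments, giving N_k = 2 + N_{k-1} + N_{k-1}^2.
N_0 = 2
N_1 = 2 + 2 + 2^2 = 8
So |H| = 8.
For each predicate symbol, the number of ground atoms is |H| raised to its arity; summing:
  Link: 8^3 = 512;  Reach: 8^2 = 64;  Edge: 8^3 = 512
Total ground atoms: 512 + 64 + 512 = 1088.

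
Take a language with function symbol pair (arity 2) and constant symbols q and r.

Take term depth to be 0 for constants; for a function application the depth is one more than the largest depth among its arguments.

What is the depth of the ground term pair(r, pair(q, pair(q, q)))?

depth(pair(q, q)) = 1 + max(0, 0) = 1
depth(pair(q, pair(q, q))) = 1 + max(0, 1) = 2
depth(pair(r, pair(q, pair(q, q)))) = 1 + max(0, 2) = 3

3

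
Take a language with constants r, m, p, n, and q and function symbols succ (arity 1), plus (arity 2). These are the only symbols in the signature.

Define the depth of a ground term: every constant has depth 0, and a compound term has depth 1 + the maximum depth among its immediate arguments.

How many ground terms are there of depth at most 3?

Let N_k count ground terms of depth at most k. Each non-constant term of depth ≤ k is some function symbol applied to depth-≤(k−1) arguments, giving N_k = 5 + N_{k-1} + N_{k-1}^2.
N_0 = 5
N_1 = 5 + 5 + 5^2 = 35
N_2 = 5 + 35 + 35^2 = 1265
N_3 = 5 + 1265 + 1265^2 = 1601495

1601495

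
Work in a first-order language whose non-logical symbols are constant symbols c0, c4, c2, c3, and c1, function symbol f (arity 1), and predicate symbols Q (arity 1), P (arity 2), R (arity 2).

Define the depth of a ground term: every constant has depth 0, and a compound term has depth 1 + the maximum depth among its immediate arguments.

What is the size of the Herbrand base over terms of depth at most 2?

465

First count ground terms of depth ≤ 2.
Count level by level. With function symbols f/1, the terms of depth ≤ k are the 5 constants together with each function applied to depth-≤(k−1) tuples, so N_k = 5 + N_{k-1}.
N_0 = 5
N_1 = 5 + 5 = 10
N_2 = 5 + 10 = 15
So |H| = 15.
For each predicate symbol, the number of ground atoms is |H| raised to its arity; summing:
  Q: 15;  P: 15^2 = 225;  R: 15^2 = 225
Total ground atoms: 15 + 225 + 225 = 465.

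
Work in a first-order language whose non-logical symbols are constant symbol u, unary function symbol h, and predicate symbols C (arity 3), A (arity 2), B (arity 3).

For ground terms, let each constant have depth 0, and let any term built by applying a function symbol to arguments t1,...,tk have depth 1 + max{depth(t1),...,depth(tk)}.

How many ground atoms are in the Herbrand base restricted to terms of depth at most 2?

First count ground terms of depth ≤ 2.
Write N_k for the number of ground terms of depth ≤ k. A term of depth ≤ k is either a constant or a function symbol applied to arguments of depth ≤ k−1, so N_k = 1 + N_{k-1}.
N_0 = 1
N_1 = 1 + 1 = 2
N_2 = 1 + 2 = 3
So |H| = 3.
Ground atoms are formed by filling each argument slot of a predicate with a term from H, so an r-ary predicate gives |H|^r atoms:
  C: 3^3 = 27;  A: 3^2 = 9;  B: 3^3 = 27
Total ground atoms: 27 + 9 + 27 = 63.

63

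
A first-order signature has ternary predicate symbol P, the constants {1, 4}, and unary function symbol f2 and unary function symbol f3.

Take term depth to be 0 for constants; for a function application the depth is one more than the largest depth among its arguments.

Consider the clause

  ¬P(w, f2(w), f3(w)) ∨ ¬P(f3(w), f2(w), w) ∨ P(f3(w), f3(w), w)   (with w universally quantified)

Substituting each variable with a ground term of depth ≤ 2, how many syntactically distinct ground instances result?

Ground terms of depth ≤ 2:
  Write N_k for the number of ground terms of depth ≤ k. A term of depth ≤ k is either a constant or a function symbol applied to arguments of depth ≤ k−1, so N_k = 2 + N_{k-1} + N_{k-1}.
  N_0 = 2
  N_1 = 2 + 2 + 2 = 6
  N_2 = 2 + 6 + 6 = 14
So there are 14 ground terms available for substitution.
There is 1 variable to instantiate (w),  occurring in at least one literal, so different choices give different ground instances.
Number of ground instances = 14.

14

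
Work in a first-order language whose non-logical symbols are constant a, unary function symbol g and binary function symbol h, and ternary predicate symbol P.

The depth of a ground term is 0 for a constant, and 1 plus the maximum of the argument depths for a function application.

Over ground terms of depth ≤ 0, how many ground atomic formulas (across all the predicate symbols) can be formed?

1

First count ground terms of depth ≤ 0.
Let N_k = |{terms of depth ≤ k}|. Then N_0 = 1 and N_k = 1 + N_{k-1} + N_{k-1}^2 for k ≥ 1 (one summand per function symbol, arity giving the exponent).
N_0 = 1
Explicitly: a.
So |H| = 1.
For each predicate symbol, the number of ground atoms is |H| raised to its arity; summing:
  P: 1^3 = 1
Total ground atoms: 1.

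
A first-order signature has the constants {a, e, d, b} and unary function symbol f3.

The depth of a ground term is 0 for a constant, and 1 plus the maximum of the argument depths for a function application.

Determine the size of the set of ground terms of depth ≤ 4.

20

Let N_k = |{terms of depth ≤ k}|. Then N_0 = 4 and N_k = 4 + N_{k-1} for k ≥ 1 (one summand per function symbol, arity giving the exponent).
N_0 = 4
N_1 = 4 + 4 = 8
N_2 = 4 + 8 = 12
N_3 = 4 + 12 = 16
N_4 = 4 + 16 = 20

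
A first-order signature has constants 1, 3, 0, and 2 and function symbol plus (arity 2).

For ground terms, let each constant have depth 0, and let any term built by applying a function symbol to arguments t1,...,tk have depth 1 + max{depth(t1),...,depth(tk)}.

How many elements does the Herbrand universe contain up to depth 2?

If N_k denotes the number of depth-≤k ground terms, the 4 constants give N_0 = 4, and each function symbol of arity r contributes N_{k-1}^r new terms at level k: N_k = 4 + N_{k-1}^2.
N_0 = 4
N_1 = 4 + 4^2 = 20
N_2 = 4 + 20^2 = 404

404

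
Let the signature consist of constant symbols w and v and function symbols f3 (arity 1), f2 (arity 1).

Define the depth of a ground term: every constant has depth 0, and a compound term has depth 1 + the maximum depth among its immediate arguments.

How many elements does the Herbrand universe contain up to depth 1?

Let N_k = |{terms of depth ≤ k}|. Then N_0 = 2 and N_k = 2 + N_{k-1} + N_{k-1} for k ≥ 1 (one summand per function symbol, arity giving the exponent).
N_0 = 2
N_1 = 2 + 2 + 2 = 6

6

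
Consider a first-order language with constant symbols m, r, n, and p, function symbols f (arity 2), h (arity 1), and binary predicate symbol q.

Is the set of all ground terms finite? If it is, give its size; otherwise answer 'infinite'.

The signature has at least one function symbol (f, arity 2) and at least one constant (m).
Iterating f gives infinitely many distinct ground terms: m, f(m, m), f(f(m, m), f(m, m)), ...
So the Herbrand universe is infinite.

infinite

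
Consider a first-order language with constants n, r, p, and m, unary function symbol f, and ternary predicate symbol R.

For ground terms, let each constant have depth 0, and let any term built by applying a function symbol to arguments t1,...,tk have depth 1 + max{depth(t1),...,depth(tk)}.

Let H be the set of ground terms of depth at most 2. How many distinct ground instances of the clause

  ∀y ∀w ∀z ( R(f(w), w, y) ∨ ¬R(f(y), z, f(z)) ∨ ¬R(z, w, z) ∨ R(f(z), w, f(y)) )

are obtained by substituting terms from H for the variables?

Ground terms of depth ≤ 2:
  Write N_k for the number of ground terms of depth ≤ k. A term of depth ≤ k is either a constant or a function symbol applied to arguments of depth ≤ k−1, so N_k = 4 + N_{k-1}.
  N_0 = 4
  N_1 = 4 + 4 = 8
  N_2 = 4 + 8 = 12
So there are 12 ground terms available for substitution.
The body mentions every one of the 3 quantified variables; since ground terms form a free algebra, no two substitutions collapse to the same formula.
Number of ground instances = 12^3 = 1728.

1728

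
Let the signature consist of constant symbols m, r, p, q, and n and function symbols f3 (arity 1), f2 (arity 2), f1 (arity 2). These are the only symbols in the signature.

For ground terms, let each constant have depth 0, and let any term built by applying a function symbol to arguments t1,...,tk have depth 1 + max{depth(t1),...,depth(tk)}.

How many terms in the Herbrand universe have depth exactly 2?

7205

If N_k denotes the number of depth-≤k ground terms, the 5 constants give N_0 = 5, and each function symbol of arity r contributes N_{k-1}^r new terms at level k: N_k = 5 + N_{k-1} + N_{k-1}^2 + N_{k-1}^2.
N_0 = 5
N_1 = 5 + 5 + 5^2 + 5^2 = 60
N_2 = 5 + 60 + 60^2 + 60^2 = 7265
Terms of depth exactly 2: N_2 − N_1 = 7265 − 60 = 7205.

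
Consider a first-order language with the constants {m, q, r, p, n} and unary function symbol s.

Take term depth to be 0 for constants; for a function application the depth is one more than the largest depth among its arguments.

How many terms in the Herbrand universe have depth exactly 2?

Count level by level. With function symbols s/1, the terms of depth ≤ k are the 5 constants together with each function applied to depth-≤(k−1) tuples, so N_k = 5 + N_{k-1}.
N_0 = 5
N_1 = 5 + 5 = 10
N_2 = 5 + 10 = 15
Terms of depth exactly 2: N_2 − N_1 = 15 − 10 = 5.

5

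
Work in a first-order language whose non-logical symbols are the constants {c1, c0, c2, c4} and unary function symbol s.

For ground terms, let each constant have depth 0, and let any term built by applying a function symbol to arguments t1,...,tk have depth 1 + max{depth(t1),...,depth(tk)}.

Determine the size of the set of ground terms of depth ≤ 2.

12

Write N_k for the number of ground terms of depth ≤ k. A term of depth ≤ k is either a constant or a function symbol applied to arguments of depth ≤ k−1, so N_k = 4 + N_{k-1}.
N_0 = 4
N_1 = 4 + 4 = 8
N_2 = 4 + 8 = 12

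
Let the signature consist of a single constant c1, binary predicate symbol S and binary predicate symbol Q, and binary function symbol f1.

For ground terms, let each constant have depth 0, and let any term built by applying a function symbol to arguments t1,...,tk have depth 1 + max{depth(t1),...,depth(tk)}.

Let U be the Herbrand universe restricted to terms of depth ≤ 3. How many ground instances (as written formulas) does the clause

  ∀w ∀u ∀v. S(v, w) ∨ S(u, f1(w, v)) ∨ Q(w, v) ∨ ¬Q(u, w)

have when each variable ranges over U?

Ground terms of depth ≤ 3:
  Count level by level. With function symbols f1/2, the terms of depth ≤ k are the 1 constant together with each function applied to depth-≤(k−1) tuples, so N_k = 1 + N_{k-1}^2.
  N_0 = 1
  N_1 = 1 + 1^2 = 2
  N_2 = 1 + 2^2 = 5
  N_3 = 1 + 5^2 = 26
So there are 26 ground terms available for substitution.
The body mentions every one of the 3 quantified variables; since ground terms form a free algebra, no two substitutions collapse to the same formula.
Number of ground instances = 26^3 = 17576.

17576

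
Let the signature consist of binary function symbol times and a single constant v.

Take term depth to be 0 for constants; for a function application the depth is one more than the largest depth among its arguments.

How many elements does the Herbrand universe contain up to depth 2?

Write N_k for the number of ground terms of depth ≤ k. A term of depth ≤ k is either a constant or a function symbol applied to arguments of depth ≤ k−1, so N_k = 1 + N_{k-1}^2.
N_0 = 1
N_1 = 1 + 1^2 = 2
N_2 = 1 + 2^2 = 5
Explicitly: v, times(v, v), times(v, times(v, v)), times(times(v, v), v), times(times(v, v), times(v, v)).

5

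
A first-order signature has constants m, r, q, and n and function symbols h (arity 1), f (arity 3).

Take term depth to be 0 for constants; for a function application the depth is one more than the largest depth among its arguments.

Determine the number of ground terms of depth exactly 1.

If N_k denotes the number of depth-≤k ground terms, the 4 constants give N_0 = 4, and each function symbol of arity r contributes N_{k-1}^r new terms at level k: N_k = 4 + N_{k-1} + N_{k-1}^3.
N_0 = 4
N_1 = 4 + 4 + 4^3 = 72
Terms of depth exactly 1: N_1 − N_0 = 72 − 4 = 68.

68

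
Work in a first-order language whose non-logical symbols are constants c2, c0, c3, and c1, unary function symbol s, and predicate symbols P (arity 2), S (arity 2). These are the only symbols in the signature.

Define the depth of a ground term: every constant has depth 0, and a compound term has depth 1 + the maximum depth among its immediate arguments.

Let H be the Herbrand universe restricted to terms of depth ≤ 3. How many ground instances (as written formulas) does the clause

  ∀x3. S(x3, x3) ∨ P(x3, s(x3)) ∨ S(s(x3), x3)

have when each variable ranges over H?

16

Ground terms of depth ≤ 3:
  Let N_k = |{terms of depth ≤ k}|. Then N_0 = 4 and N_k = 4 + N_{k-1} for k ≥ 1 (one summand per function symbol, arity giving the exponent).
  N_0 = 4
  N_1 = 4 + 4 = 8
  N_2 = 4 + 8 = 12
  N_3 = 4 + 12 = 16
So there are 16 ground terms available for substitution.
The body mentions the single quantified variable x3; since ground terms form a free algebra, no two substitutions collapse to the same formula.
Number of ground instances = 16.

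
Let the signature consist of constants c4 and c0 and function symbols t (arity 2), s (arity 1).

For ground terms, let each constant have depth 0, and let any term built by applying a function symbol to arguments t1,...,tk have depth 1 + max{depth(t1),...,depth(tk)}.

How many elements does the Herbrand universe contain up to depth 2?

Count level by level. With function symbols t/2, s/1, the terms of depth ≤ k are the 2 constants together with each function applied to depth-≤(k−1) tuples, so N_k = 2 + N_{k-1}^2 + N_{k-1}.
N_0 = 2
N_1 = 2 + 2^2 + 2 = 8
N_2 = 2 + 8^2 + 8 = 74

74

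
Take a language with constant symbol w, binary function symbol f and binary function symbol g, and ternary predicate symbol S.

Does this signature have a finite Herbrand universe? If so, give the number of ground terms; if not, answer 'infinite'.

infinite

The signature has at least one function symbol (f, arity 2) and at least one constant (w).
Iterating f gives infinitely many distinct ground terms: w, f(w, w), f(f(w, w), f(w, w)), ...
So the Herbrand universe is infinite.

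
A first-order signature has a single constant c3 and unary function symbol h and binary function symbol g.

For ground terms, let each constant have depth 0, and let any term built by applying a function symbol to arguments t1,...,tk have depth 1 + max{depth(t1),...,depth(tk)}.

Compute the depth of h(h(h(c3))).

depth(h(c3)) = 1 + depth(c3) = 1 + 0 = 1
depth(h(h(c3))) = 1 + depth(h(c3)) = 1 + 1 = 2
depth(h(h(h(c3)))) = 1 + depth(h(h(c3))) = 1 + 2 = 3

3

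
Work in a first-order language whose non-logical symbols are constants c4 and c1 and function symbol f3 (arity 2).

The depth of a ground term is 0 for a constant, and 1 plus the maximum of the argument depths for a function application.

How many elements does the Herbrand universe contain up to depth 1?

6

Let N_k = |{terms of depth ≤ k}|. Then N_0 = 2 and N_k = 2 + N_{k-1}^2 for k ≥ 1 (one summand per function symbol, arity giving the exponent).
N_0 = 2
N_1 = 2 + 2^2 = 6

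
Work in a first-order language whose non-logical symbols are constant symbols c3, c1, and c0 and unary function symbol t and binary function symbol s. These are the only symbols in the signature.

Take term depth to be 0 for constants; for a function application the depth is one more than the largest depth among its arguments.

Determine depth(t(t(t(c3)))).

3

depth(t(c3)) = 1 + depth(c3) = 1 + 0 = 1
depth(t(t(c3))) = 1 + depth(t(c3)) = 1 + 1 = 2
depth(t(t(t(c3)))) = 1 + depth(t(t(c3))) = 1 + 2 = 3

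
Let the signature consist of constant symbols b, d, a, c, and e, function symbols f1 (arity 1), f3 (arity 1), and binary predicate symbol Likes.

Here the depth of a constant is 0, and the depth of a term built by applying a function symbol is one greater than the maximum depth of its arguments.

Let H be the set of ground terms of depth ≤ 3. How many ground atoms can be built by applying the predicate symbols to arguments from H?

5625

First count ground terms of depth ≤ 3.
Let N_k = |{terms of depth ≤ k}|. Then N_0 = 5 and N_k = 5 + N_{k-1} + N_{k-1} for k ≥ 1 (one summand per function symbol, arity giving the exponent).
N_0 = 5
N_1 = 5 + 5 + 5 = 15
N_2 = 5 + 15 + 15 = 35
N_3 = 5 + 35 + 35 = 75
So |H| = 75.
Each predicate of arity r yields |H|^r ground atoms (one per choice of an r-tuple from H):
  Likes: 75^2 = 5625
Total ground atoms: 5625.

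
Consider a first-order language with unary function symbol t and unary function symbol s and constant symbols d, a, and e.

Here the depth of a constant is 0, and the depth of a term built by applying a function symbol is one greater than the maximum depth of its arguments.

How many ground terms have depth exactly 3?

24

Let N_k = |{terms of depth ≤ k}|. Then N_0 = 3 and N_k = 3 + N_{k-1} + N_{k-1} for k ≥ 1 (one summand per function symbol, arity giving the exponent).
N_0 = 3
N_1 = 3 + 3 + 3 = 9
N_2 = 3 + 9 + 9 = 21
N_3 = 3 + 21 + 21 = 45
Terms of depth exactly 3: N_3 − N_2 = 45 − 21 = 24.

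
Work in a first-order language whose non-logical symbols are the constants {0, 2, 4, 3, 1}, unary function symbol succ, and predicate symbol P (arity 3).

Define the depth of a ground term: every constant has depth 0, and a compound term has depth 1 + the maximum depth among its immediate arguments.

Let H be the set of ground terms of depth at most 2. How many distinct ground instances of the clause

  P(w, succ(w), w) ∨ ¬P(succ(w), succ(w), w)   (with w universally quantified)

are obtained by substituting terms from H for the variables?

Ground terms of depth ≤ 2:
  Count level by level. With function symbols succ/1, the terms of depth ≤ k are the 5 constants together with each function applied to depth-≤(k−1) tuples, so N_k = 5 + N_{k-1}.
  N_0 = 5
  N_1 = 5 + 5 = 10
  N_2 = 5 + 10 = 15
So there are 15 ground terms available for substitution.
The clause has 1 distinct variable (w), which appears in the body. In the free term algebra distinct substitutions yield syntactically distinct ground instances.
Number of ground instances = 15.

15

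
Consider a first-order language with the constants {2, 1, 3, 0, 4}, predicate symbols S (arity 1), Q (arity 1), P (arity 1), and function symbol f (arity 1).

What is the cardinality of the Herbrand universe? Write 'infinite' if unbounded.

The signature has at least one function symbol (f, arity 1) and at least one constant (2).
Iterating f gives infinitely many distinct ground terms: 2, f(2), f(f(2)), ...
So the Herbrand universe is infinite.

infinite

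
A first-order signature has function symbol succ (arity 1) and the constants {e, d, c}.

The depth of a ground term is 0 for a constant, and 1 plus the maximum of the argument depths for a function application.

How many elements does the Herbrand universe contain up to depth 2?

9

If N_k denotes the number of depth-≤k ground terms, the 3 constants give N_0 = 3, and each function symbol of arity r contributes N_{k-1}^r new terms at level k: N_k = 3 + N_{k-1}.
N_0 = 3
N_1 = 3 + 3 = 6
N_2 = 3 + 6 = 9
Explicitly: e, d, c, succ(e), succ(d), succ(c), succ(succ(e)), succ(succ(d)), succ(succ(c)).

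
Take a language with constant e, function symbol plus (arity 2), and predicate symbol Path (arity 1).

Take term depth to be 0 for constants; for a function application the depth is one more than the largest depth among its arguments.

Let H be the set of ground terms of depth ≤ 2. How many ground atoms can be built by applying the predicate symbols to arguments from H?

5

First count ground terms of depth ≤ 2.
Count level by level. With function symbols plus/2, the terms of depth ≤ k are the 1 constant together with each function applied to depth-≤(k−1) tuples, so N_k = 1 + N_{k-1}^2.
N_0 = 1
N_1 = 1 + 1^2 = 2
N_2 = 1 + 2^2 = 5
So |H| = 5.
Each predicate of arity r yields |H|^r ground atoms (one per choice of an r-tuple from H):
  Path: 5
Total ground atoms: 5.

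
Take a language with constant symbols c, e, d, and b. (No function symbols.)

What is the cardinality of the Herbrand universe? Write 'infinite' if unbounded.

4

There are no function symbols, so every ground term is one of the 4 constants.
The Herbrand universe is {c, e, d, b}, which is finite with 4 elements.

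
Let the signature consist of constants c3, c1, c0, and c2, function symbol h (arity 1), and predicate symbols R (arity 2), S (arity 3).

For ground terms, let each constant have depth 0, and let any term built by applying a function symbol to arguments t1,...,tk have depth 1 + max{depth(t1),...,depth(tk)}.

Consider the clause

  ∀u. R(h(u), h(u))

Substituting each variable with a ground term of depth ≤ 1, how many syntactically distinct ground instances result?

Ground terms of depth ≤ 1:
  Let N_k = |{terms of depth ≤ k}|. Then N_0 = 4 and N_k = 4 + N_{k-1} for k ≥ 1 (one summand per function symbol, arity giving the exponent).
  N_0 = 4
  N_1 = 4 + 4 = 8
  Explicitly: c3, c1, c0, c2, h(c3), h(c1), h(c0), h(c2).
So there are 8 ground terms available for substitution.
The variable u ranges independently over the available ground terms, and distinct assignments produce distinct instances.
Number of ground instances = 8.

8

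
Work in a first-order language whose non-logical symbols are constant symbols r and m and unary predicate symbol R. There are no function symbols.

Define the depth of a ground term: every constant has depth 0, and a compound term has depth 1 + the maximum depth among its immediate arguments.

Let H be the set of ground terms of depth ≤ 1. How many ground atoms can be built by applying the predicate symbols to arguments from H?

2

First count ground terms of depth ≤ 1.
With no function symbols every ground term is a constant, so there are exactly 2 ground terms at every depth bound.
N_0 = 2
N_1 = 2
So |H| = 2.
Each predicate of arity r yields |H|^r ground atoms (one per choice of an r-tuple from H):
  R: 2
Total ground atoms: 2.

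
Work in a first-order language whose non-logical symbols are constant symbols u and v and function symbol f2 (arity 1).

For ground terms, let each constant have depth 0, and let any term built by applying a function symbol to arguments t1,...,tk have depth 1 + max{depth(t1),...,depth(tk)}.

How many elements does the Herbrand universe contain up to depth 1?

4

If N_k denotes the number of depth-≤k ground terms, the 2 constants give N_0 = 2, and each function symbol of arity r contributes N_{k-1}^r new terms at level k: N_k = 2 + N_{k-1}.
N_0 = 2
N_1 = 2 + 2 = 4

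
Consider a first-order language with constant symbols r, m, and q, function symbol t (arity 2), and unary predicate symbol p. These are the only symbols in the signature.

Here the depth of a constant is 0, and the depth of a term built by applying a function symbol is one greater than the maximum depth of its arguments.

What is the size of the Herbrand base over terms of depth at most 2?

147

First count ground terms of depth ≤ 2.
Count level by level. With function symbols t/2, the terms of depth ≤ k are the 3 constants together with each function applied to depth-≤(k−1) tuples, so N_k = 3 + N_{k-1}^2.
N_0 = 3
N_1 = 3 + 3^2 = 12
N_2 = 3 + 12^2 = 147
So |H| = 147.
A ground atom is a predicate applied to a tuple of terms from H, so the count is the sum over predicates of |H|^arity:
  p: 147
Total ground atoms: 147.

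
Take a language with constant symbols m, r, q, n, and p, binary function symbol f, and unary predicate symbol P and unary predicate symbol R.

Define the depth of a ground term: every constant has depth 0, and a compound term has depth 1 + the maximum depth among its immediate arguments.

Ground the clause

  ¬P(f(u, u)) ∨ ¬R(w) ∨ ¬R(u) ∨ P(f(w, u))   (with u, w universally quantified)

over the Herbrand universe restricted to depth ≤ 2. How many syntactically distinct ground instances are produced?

Ground terms of depth ≤ 2:
  Let N_k = |{terms of depth ≤ k}|. Then N_0 = 5 and N_k = 5 + N_{k-1}^2 for k ≥ 1 (one summand per function symbol, arity giving the exponent).
  N_0 = 5
  N_1 = 5 + 5^2 = 30
  N_2 = 5 + 30^2 = 905
So there are 905 ground terms available for substitution.
The clause has 2 distinct variables (u, w), each appearing in the body. In the free term algebra distinct substitutions yield syntactically distinct ground instances.
Number of ground instances = 905^2 = 819025.

819025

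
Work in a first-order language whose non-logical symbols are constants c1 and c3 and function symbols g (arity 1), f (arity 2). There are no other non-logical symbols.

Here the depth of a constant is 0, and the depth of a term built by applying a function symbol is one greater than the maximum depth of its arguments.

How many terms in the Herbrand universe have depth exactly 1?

6

Let N_k count ground terms of depth at most k. Each non-constant term of depth ≤ k is some function symbol applied to depth-≤(k−1) arguments, giving N_k = 2 + N_{k-1} + N_{k-1}^2.
N_0 = 2
N_1 = 2 + 2 + 2^2 = 8
Terms of depth exactly 1: N_1 − N_0 = 8 − 2 = 6.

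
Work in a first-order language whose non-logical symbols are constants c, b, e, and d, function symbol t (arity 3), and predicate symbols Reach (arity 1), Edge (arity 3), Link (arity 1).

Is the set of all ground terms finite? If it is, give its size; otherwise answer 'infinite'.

The signature has at least one function symbol (t, arity 3) and at least one constant (c).
Iterating t gives infinitely many distinct ground terms: c, t(c, c, c), t(t(c, c, c), t(c, c, c), t(c, c, c)), ...
So the Herbrand universe is infinite.

infinite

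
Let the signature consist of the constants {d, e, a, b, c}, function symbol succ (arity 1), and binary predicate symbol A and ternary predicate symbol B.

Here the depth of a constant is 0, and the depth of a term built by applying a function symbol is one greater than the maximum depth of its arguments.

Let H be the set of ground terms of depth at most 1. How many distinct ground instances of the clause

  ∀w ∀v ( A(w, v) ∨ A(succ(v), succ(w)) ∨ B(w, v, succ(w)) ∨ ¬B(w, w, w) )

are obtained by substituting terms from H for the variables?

100

Ground terms of depth ≤ 1:
  Let N_k = |{terms of depth ≤ k}|. Then N_0 = 5 and N_k = 5 + N_{k-1} for k ≥ 1 (one summand per function symbol, arity giving the exponent).
  N_0 = 5
  N_1 = 5 + 5 = 10
  Explicitly: d, e, a, b, c, succ(d), succ(e), succ(a), succ(b), succ(c).
So there are 10 ground terms available for substitution.
Each of w, v ranges independently over the available ground terms, and distinct assignments produce distinct instances.
Number of ground instances = 10^2 = 100.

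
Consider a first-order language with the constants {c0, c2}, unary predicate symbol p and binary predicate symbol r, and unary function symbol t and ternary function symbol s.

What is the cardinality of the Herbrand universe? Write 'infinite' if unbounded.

The signature has at least one function symbol (t, arity 1) and at least one constant (c0).
Iterating t gives infinitely many distinct ground terms: c0, t(c0), t(t(c0)), ...
So the Herbrand universe is infinite.

infinite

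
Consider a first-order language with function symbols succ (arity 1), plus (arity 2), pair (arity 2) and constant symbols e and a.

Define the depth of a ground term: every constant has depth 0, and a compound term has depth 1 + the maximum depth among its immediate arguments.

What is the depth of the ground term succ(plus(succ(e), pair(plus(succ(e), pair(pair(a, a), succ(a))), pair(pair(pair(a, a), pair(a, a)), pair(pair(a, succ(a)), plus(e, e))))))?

7

depth(succ(e)) = 1 + depth(e) = 1 + 0 = 1
depth(pair(a, a)) = 1 + max(0, 0) = 1
depth(succ(a)) = 1 + depth(a) = 1 + 0 = 1
depth(pair(pair(a, a), succ(a))) = 1 + max(1, 1) = 2
depth(plus(succ(e), pair(pair(a, a), succ(a)))) = 1 + max(1, 2) = 3
depth(pair(pair(a, a), pair(a, a))) = 1 + max(1, 1) = 2
depth(pair(a, succ(a))) = 1 + max(0, 1) = 2
depth(plus(e, e)) = 1 + max(0, 0) = 1
depth(pair(pair(a, succ(a)), plus(e, e))) = 1 + max(2, 1) = 3
depth(pair(pair(pair(a, a), pair(a, a)), pair(pair(a, succ(a)), plus(e, e)))) = 1 + max(2, 3) = 4
depth(pair(plus(succ(e), pair(pair(a, a), succ(a))), pair(pair(pair(a, a), pair(a, a)), pair(pair(a, succ(a)), plus(e, e))))) = 1 + max(3, 4) = 5
depth(plus(succ(e), pair(plus(succ(e), pair(pair(a, a), succ(a))), pair(pair(pair(a, a), pair(a, a)), pair(pair(a, succ(a)), plus(e, e)))))) = 1 + max(1, 5) = 6
depth(succ(plus(succ(e), pair(plus(succ(e), pair(pair(a, a), succ(a))), pair(pair(pair(a, a), pair(a, a)), pair(pair(a, succ(a)), plus(e, e))))))) = 1 + depth(plus(succ(e), pair(plus(succ(e), pair(pair(a, a), succ(a))), pair(pair(pair(a, a), pair(a, a)), pair(pair(a, succ(a)), plus(e, e)))))) = 1 + 6 = 7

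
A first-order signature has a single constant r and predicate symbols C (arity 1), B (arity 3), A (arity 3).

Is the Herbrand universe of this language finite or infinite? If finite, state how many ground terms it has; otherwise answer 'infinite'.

1

There are no function symbols, so the only ground term is the single constant.
The Herbrand universe is {r}, finite with 1 element.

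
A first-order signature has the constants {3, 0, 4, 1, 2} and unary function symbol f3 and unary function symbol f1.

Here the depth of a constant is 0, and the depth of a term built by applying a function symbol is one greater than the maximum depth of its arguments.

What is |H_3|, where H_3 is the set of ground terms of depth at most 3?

Let N_k count ground terms of depth at most k. Each non-constant term of depth ≤ k is some function symbol applied to depth-≤(k−1) arguments, giving N_k = 5 + N_{k-1} + N_{k-1}.
N_0 = 5
N_1 = 5 + 5 + 5 = 15
N_2 = 5 + 15 + 15 = 35
N_3 = 5 + 35 + 35 = 75

75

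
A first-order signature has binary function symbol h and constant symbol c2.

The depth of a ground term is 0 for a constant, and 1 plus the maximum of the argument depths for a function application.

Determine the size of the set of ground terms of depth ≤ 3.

Let N_k = |{terms of depth ≤ k}|. Then N_0 = 1 and N_k = 1 + N_{k-1}^2 for k ≥ 1 (one summand per function symbol, arity giving the exponent).
N_0 = 1
N_1 = 1 + 1^2 = 2
N_2 = 1 + 2^2 = 5
N_3 = 1 + 5^2 = 26

26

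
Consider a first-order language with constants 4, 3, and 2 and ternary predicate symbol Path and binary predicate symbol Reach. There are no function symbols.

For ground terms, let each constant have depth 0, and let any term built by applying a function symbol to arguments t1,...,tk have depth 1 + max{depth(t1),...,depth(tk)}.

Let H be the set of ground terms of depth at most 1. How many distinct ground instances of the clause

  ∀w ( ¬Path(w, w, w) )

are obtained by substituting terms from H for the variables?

3

Ground terms of depth ≤ 1:
  With no function symbols every ground term is a constant, so there are exactly 3 ground terms at every depth bound.
  N_0 = 3
  N_1 = 3
So there are 3 ground terms available for substitution.
There is 1 variable to instantiate (w),  occurring in at least one literal, so different choices give different ground instances.
Number of ground instances = 3.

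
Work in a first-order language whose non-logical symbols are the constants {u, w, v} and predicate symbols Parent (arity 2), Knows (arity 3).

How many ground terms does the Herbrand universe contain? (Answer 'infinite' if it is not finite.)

3

There are no function symbols, so every ground term is one of the 3 constants.
The Herbrand universe is {u, w, v}, which is finite with 3 elements.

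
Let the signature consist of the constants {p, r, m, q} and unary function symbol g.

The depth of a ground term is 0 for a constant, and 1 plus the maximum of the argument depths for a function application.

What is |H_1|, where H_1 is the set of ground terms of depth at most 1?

If N_k denotes the number of depth-≤k ground terms, the 4 constants give N_0 = 4, and each function symbol of arity r contributes N_{k-1}^r new terms at level k: N_k = 4 + N_{k-1}.
N_0 = 4
N_1 = 4 + 4 = 8
Explicitly: p, r, m, q, g(p), g(r), g(m), g(q).

8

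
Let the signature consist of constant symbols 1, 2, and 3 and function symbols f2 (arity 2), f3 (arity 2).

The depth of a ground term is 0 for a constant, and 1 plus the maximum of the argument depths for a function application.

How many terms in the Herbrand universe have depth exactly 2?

864

Let N_k count ground terms of depth at most k. Each non-constant term of depth ≤ k is some function symbol applied to depth-≤(k−1) arguments, giving N_k = 3 + N_{k-1}^2 + N_{k-1}^2.
N_0 = 3
N_1 = 3 + 3^2 + 3^2 = 21
N_2 = 3 + 21^2 + 21^2 = 885
Terms of depth exactly 2: N_2 − N_1 = 885 − 21 = 864.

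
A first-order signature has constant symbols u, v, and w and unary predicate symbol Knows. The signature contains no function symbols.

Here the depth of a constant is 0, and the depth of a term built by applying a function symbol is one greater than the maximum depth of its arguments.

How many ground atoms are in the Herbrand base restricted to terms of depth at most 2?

3

First count ground terms of depth ≤ 2.
With no function symbols every ground term is a constant, so there are exactly 3 ground terms at every depth bound.
N_0 = 3
N_1 = 3
N_2 = 3
Explicitly: u, v, w.
So |H| = 3.
For each predicate symbol, the number of ground atoms is |H| raised to its arity; summing:
  Knows: 3
Total ground atoms: 3.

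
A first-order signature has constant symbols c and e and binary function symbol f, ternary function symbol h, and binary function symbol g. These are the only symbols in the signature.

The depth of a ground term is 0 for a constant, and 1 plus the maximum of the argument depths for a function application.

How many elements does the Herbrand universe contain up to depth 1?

18

Let N_k = |{terms of depth ≤ k}|. Then N_0 = 2 and N_k = 2 + N_{k-1}^2 + N_{k-1}^3 + N_{k-1}^2 for k ≥ 1 (one summand per function symbol, arity giving the exponent).
N_0 = 2
N_1 = 2 + 2^2 + 2^3 + 2^2 = 18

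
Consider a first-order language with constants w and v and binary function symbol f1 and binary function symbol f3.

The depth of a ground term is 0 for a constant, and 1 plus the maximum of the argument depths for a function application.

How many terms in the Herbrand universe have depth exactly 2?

Count level by level. With function symbols f1/2, f3/2, the terms of depth ≤ k are the 2 constants together with each function applied to depth-≤(k−1) tuples, so N_k = 2 + N_{k-1}^2 + N_{k-1}^2.
N_0 = 2
N_1 = 2 + 2^2 + 2^2 = 10
N_2 = 2 + 10^2 + 10^2 = 202
Terms of depth exactly 2: N_2 − N_1 = 202 − 10 = 192.

192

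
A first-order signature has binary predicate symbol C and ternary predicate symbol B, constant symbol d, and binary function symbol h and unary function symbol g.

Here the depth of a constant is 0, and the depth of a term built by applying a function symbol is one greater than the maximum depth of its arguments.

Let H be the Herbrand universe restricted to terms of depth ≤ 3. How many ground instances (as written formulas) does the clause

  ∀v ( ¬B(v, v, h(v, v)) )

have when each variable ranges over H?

Ground terms of depth ≤ 3:
  Let N_k count ground terms of depth at most k. Each non-constant term of depth ≤ k is some function symbol applied to depth-≤(k−1) arguments, giving N_k = 1 + N_{k-1}^2 + N_{k-1}.
  N_0 = 1
  N_1 = 1 + 1^2 + 1 = 3
  N_2 = 1 + 3^2 + 3 = 13
  N_3 = 1 + 13^2 + 13 = 183
So there are 183 ground terms available for substitution.
The body mentions the single quantified variable v; since ground terms form a free algebra, no two substitutions collapse to the same formula.
Number of ground instances = 183.

183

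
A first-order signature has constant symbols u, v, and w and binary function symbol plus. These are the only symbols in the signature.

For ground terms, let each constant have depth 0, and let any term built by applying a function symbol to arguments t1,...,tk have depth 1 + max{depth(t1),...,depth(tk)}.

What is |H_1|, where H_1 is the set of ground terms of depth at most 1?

12

Let N_k count ground terms of depth at most k. Each non-constant term of depth ≤ k is some function symbol applied to depth-≤(k−1) arguments, giving N_k = 3 + N_{k-1}^2.
N_0 = 3
N_1 = 3 + 3^2 = 12
Explicitly: u, v, w, plus(u, u), plus(u, v), plus(u, w), plus(v, u), plus(v, v), plus(v, w), plus(w, u), plus(w, v), plus(w, w).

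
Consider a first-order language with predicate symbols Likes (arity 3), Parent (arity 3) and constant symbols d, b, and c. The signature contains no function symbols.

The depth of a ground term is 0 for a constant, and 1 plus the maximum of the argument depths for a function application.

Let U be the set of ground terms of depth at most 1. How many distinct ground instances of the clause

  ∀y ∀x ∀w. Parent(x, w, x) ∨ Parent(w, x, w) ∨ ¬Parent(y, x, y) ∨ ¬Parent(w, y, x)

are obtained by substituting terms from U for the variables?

27

Ground terms of depth ≤ 1:
  With no function symbols every ground term is a constant, so there are exactly 3 ground terms at every depth bound.
  N_0 = 3
  N_1 = 3
  Explicitly: d, b, c.
So there are 3 ground terms available for substitution.
The clause has 3 distinct variables (y, x, w), each appearing in the body. In the free term algebra distinct substitutions yield syntactically distinct ground instances.
Number of ground instances = 3^3 = 27.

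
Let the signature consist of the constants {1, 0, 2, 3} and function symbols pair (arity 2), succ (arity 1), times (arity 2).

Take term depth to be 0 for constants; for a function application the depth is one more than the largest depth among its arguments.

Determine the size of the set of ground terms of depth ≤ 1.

40

Write N_k for the number of ground terms of depth ≤ k. A term of depth ≤ k is either a constant or a function symbol applied to arguments of depth ≤ k−1, so N_k = 4 + N_{k-1}^2 + N_{k-1} + N_{k-1}^2.
N_0 = 4
N_1 = 4 + 4^2 + 4 + 4^2 = 40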